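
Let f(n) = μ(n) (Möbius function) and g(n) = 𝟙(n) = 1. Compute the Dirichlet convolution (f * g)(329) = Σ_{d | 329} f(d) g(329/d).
(μ * 𝟙)(329) = 0

Divisors of 329: [1, 7, 47, 329]. For each d | 329:
  d = 1: μ(1) · 𝟙(329/1) = 1 · 1 = 1
  d = 7: μ(7) · 𝟙(329/7) = -1 · 1 = -1
  d = 47: μ(47) · 𝟙(329/47) = -1 · 1 = -1
  d = 329: μ(329) · 𝟙(329/329) = 1 · 1 = 1
Summing: (μ * 𝟙)(329) = 1 + -1 + -1 + 1 = 0.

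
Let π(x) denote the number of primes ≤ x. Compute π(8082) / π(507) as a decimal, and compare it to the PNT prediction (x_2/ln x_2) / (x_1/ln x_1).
π(8082)/π(507) = 1015/96 ≈ 10.5729;  PNT prediction ≈ 11.0352.

π(507) = 96 and π(8082) = 1015, so π(8082)/π(507) ≈ 10.5729. The PNT-predicted ratio is (8082/ln(8082)) / (507/ln(507)) ≈ 11.0352. The two agree to within a few percent, as expected.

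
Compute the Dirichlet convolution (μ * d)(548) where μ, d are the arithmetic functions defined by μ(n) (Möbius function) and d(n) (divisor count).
(μ * d)(548) = 1

Divisors of 548: [1, 2, 4, 137, 274, 548]. For each d | 548:
  d = 1: μ(1) · d(548/1) = 1 · 6 = 6
  d = 2: μ(2) · d(548/2) = -1 · 4 = -4
  d = 4: μ(4) · d(548/4) = 0 · 2 = 0
  d = 137: μ(137) · d(548/137) = -1 · 3 = -3
  d = 274: μ(274) · d(548/274) = 1 · 2 = 2
  d = 548: μ(548) · d(548/548) = 0 · 1 = 0
Summing: (μ * d)(548) = 6 + -4 + 0 + -3 + 2 + 0 = 1.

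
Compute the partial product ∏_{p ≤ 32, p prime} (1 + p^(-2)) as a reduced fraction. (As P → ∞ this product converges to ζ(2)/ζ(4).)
∏ = 7292191856800000/4827887490090357

The primes p ≤ 32 are [2, 3, 5, 7, 11, 13, 17, 19, 23, 29, 31]. For each, (1 + 1/p^2) = (p^2 + 1)/p^2. Multiplying these fractions over p ∈ [2, 3, 5, 7, 11, 13, 17, 19, 23, 29, 31] gives 7292191856800000/4827887490090357. (In the limit P → ∞ this tends to ζ(2)/ζ(4).)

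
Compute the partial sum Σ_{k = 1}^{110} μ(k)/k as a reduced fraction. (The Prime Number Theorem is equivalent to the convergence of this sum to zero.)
Σ μ(k)/k = -346111831248675463001253659043942735029097/13320714134183568389441721993907990936904630

Values of μ(k) for 1 ≤ k ≤ 110: μ(1) = 1, μ(2) = -1, μ(3) = -1, μ(5) = -1, μ(6) = 1, μ(7) = -1, μ(10) = 1, μ(11) = -1, μ(13) = -1, μ(14) = 1, μ(15) = 1, μ(17) = -1, μ(19) = -1, μ(21) = 1, μ(22) = 1, μ(23) = -1, μ(26) = 1, μ(29) = -1, μ(30) = -1, μ(31) = -1, μ(33) = 1, μ(34) = 1, μ(35) = 1, μ(37) = -1, μ(38) = 1, μ(39) = 1, μ(41) = -1, μ(42) = -1, μ(43) = -1, μ(46) = 1, μ(47) = -1, μ(51) = 1, μ(53) = -1, μ(55) = 1, μ(57) = 1, μ(58) = 1, μ(59) = -1, μ(61) = -1, μ(62) = 1, μ(65) = 1, μ(66) = -1, μ(67) = -1, μ(69) = 1, μ(70) = -1, μ(71) = -1, μ(73) = -1, μ(74) = 1, μ(77) = 1, μ(78) = -1, μ(79) = -1, μ(82) = 1, μ(83) = -1, μ(85) = 1, μ(86) = 1, μ(87) = 1, μ(89) = -1, μ(91) = 1, μ(93) = 1, μ(94) = 1, μ(95) = 1, μ(97) = -1, μ(101) = -1, μ(102) = -1, μ(103) = -1, μ(105) = -1, μ(106) = 1, μ(107) = -1, μ(109) = -1, μ(110) = -1, with μ = 0 on non-squarefree integers. Summing μ(k)/k for k where μ(k) ≠ 0 gives -346111831248675463001253659043942735029097/13320714134183568389441721993907990936904630 ≈ -0.0260. (PNT ⟺ this sum → 0 as n → ∞.)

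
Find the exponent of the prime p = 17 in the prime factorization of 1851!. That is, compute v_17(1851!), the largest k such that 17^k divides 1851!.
v_17(1851!) = 114

Legendre's formula: v_p(n!) = Σ_{k ≥ 1} ⌊n / p^k⌋. For p = 17, n = 1851, the terms are:
  ⌊1851/17^1⌋ = ⌊1851/17⌋ = 108
  ⌊1851/17^2⌋ = ⌊1851/289⌋ = 6
(the next term ⌊1851/17^3⌋ = 0, terminating the sum). Summing: v_17(1851!) = 108 + 6 = 114.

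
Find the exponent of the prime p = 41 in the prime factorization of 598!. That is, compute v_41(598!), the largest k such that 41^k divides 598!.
v_41(598!) = 14

Legendre's formula: v_p(n!) = Σ_{k ≥ 1} ⌊n / p^k⌋. For p = 41, n = 598, the terms are:
  ⌊598/41^1⌋ = ⌊598/41⌋ = 14
(the next term ⌊598/41^2⌋ = 0, terminating the sum). Summing: v_41(598!) = 14 = 14.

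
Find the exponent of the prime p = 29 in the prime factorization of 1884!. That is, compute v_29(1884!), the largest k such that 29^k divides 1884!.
v_29(1884!) = 66

Legendre's formula: v_p(n!) = Σ_{k ≥ 1} ⌊n / p^k⌋. For p = 29, n = 1884, the terms are:
  ⌊1884/29^1⌋ = ⌊1884/29⌋ = 64
  ⌊1884/29^2⌋ = ⌊1884/841⌋ = 2
(the next term ⌊1884/29^3⌋ = 0, terminating the sum). Summing: v_29(1884!) = 64 + 2 = 66.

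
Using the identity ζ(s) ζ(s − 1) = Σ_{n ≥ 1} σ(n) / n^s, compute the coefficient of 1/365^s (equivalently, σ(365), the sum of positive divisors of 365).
σ(365) = 444

In the product (Σ m^0/m^s)(Σ k / k^s) = Σ (Σ_{d | n} d) / n^s, the coefficient of 1/n^s is σ(n) = Σ_{d | n} d. For n = 365, divisors are [1, 5, 73, 365]; summing: σ(365) = 444.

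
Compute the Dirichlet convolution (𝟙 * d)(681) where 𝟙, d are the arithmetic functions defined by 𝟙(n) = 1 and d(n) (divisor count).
(𝟙 * d)(681) = 9

Divisors of 681: [1, 3, 227, 681]. For each d | 681:
  d = 1: 𝟙(1) · d(681/1) = 1 · 4 = 4
  d = 3: 𝟙(3) · d(681/3) = 1 · 2 = 2
  d = 227: 𝟙(227) · d(681/227) = 1 · 2 = 2
  d = 681: 𝟙(681) · d(681/681) = 1 · 1 = 1
Summing: (𝟙 * d)(681) = 4 + 2 + 2 + 1 = 9.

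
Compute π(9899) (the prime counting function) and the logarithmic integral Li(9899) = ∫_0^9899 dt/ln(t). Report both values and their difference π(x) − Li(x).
π(9899) = 1220;  Li(9899) ≈ 1235.17;  π(x) − Li(x) ≈ -15.17.

Direct count of primes ≤ 9899 gives π(9899) = 1220. Numerical evaluation of the logarithmic integral gives Li(9899) ≈ 1235.17. The difference π(x) − Li(x) ≈ -15.17 is typically negative for small/moderate x (Li(x) overestimates), though Littlewood's theorem shows this sign changes infinitely often.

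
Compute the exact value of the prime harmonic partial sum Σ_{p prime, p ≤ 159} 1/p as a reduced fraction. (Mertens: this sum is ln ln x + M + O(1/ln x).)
Σ 1/p = 67195167335560670940823020383181530154843058347995389615845419/35375166993717494840635767087951744212057570647889977422429870

π(159) = 37, so the primes ≤ 159 are [2, 3, 5, 7, 11, 13, 17, 19, 23, 29, 31, 37, 41, 43, 47, 53, 59, 61, 67, 71, 73, 79, 83, 89, 97, 101, 103, 107, 109, 113, 127, 131, 137, 139, 149, 151, 157]. Summing 1/p over these primes: 67195167335560670940823020383181530154843058347995389615845419/35375166993717494840635767087951744212057570647889977422429870 ≈ 1.8995. Mertens estimate ln ln(159) + 0.2615 ≈ 1.8846.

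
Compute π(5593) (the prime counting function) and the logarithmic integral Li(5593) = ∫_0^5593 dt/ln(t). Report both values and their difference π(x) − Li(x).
π(5593) = 738;  Li(5593) ≈ 753.44;  π(x) − Li(x) ≈ -15.44.

Direct count of primes ≤ 5593 gives π(5593) = 738. Numerical evaluation of the logarithmic integral gives Li(5593) ≈ 753.44. The difference π(x) − Li(x) ≈ -15.44 is typically negative for small/moderate x (Li(x) overestimates), though Littlewood's theorem shows this sign changes infinitely often.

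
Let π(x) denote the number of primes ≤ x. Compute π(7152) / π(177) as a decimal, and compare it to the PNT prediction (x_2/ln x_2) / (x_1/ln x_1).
π(7152)/π(177) = 915/40 ≈ 22.8750;  PNT prediction ≈ 23.5660.

π(177) = 40 and π(7152) = 915, so π(7152)/π(177) ≈ 22.8750. The PNT-predicted ratio is (7152/ln(7152)) / (177/ln(177)) ≈ 23.5660. The two agree to within a few percent, as expected.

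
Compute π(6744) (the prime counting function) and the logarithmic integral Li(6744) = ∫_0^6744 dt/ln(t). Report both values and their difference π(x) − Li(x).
π(6744) = 869;  Li(6744) ≈ 885.36;  π(x) − Li(x) ≈ -16.36.

Direct count of primes ≤ 6744 gives π(6744) = 869. Numerical evaluation of the logarithmic integral gives Li(6744) ≈ 885.36. The difference π(x) − Li(x) ≈ -16.36 is typically negative for small/moderate x (Li(x) overestimates), though Littlewood's theorem shows this sign changes infinitely often.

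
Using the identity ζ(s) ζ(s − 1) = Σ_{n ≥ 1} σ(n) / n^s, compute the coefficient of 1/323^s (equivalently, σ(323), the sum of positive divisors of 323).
σ(323) = 360

In the product (Σ m^0/m^s)(Σ k / k^s) = Σ (Σ_{d | n} d) / n^s, the coefficient of 1/n^s is σ(n) = Σ_{d | n} d. For n = 323, divisors are [1, 17, 19, 323]; summing: σ(323) = 360.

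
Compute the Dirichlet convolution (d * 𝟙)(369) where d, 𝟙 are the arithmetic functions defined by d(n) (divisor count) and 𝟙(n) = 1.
(d * 𝟙)(369) = 18

Divisors of 369: [1, 3, 9, 41, 123, 369]. For each d | 369:
  d = 1: d(1) · 𝟙(369/1) = 1 · 1 = 1
  d = 3: d(3) · 𝟙(369/3) = 2 · 1 = 2
  d = 9: d(9) · 𝟙(369/9) = 3 · 1 = 3
  d = 41: d(41) · 𝟙(369/41) = 2 · 1 = 2
  d = 123: d(123) · 𝟙(369/123) = 4 · 1 = 4
  d = 369: d(369) · 𝟙(369/369) = 6 · 1 = 6
Summing: (d * 𝟙)(369) = 1 + 2 + 3 + 2 + 4 + 6 = 18.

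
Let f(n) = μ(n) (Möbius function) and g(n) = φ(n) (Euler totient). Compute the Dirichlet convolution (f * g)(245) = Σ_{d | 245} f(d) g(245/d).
(μ * φ)(245) = 108

Divisors of 245: [1, 5, 7, 35, 49, 245]. For each d | 245:
  d = 1: μ(1) · φ(245/1) = 1 · 168 = 168
  d = 5: μ(5) · φ(245/5) = -1 · 42 = -42
  d = 7: μ(7) · φ(245/7) = -1 · 24 = -24
  d = 35: μ(35) · φ(245/35) = 1 · 6 = 6
  d = 49: μ(49) · φ(245/49) = 0 · 4 = 0
  d = 245: μ(245) · φ(245/245) = 0 · 1 = 0
Summing: (μ * φ)(245) = 168 + -42 + -24 + 6 + 0 + 0 = 108.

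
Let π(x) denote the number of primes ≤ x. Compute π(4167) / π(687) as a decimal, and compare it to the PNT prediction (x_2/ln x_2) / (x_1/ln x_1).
π(4167)/π(687) = 573/124 ≈ 4.6210;  PNT prediction ≈ 4.7537.

π(687) = 124 and π(4167) = 573, so π(4167)/π(687) ≈ 4.6210. The PNT-predicted ratio is (4167/ln(4167)) / (687/ln(687)) ≈ 4.7537. The two agree to within a few percent, as expected.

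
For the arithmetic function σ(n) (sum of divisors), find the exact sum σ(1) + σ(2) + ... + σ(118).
Σ_{n ≤ 118} σ(n) = 11469

Compute σ(n) for each 1 ≤ n ≤ 118: σ(1) = 1, σ(2) = 3, σ(3) = 4, σ(4) = 7, σ(5) = 6, σ(6) = 12, σ(7) = 8, σ(8) = 15, σ(9) = 13, σ(10) = 18, σ(11) = 12, σ(12) = 28, σ(13) = 14, σ(14) = 24, σ(15) = 24, σ(16) = 31, σ(17) = 18, σ(18) = 39, σ(19) = 20, σ(20) = 42, σ(21) = 32, σ(22) = 36, σ(23) = 24, σ(24) = 60, σ(25) = 31, σ(26) = 42, σ(27) = 40, σ(28) = 56, σ(29) = 30, σ(30) = 72, σ(31) = 32, σ(32) = 63, σ(33) = 48, σ(34) = 54, σ(35) = 48, σ(36) = 91, σ(37) = 38, σ(38) = 60, σ(39) = 56, σ(40) = 90, σ(41) = 42, σ(42) = 96, σ(43) = 44, σ(44) = 84, σ(45) = 78, σ(46) = 72, σ(47) = 48, σ(48) = 124, σ(49) = 57, σ(50) = 93, σ(51) = 72, σ(52) = 98, σ(53) = 54, σ(54) = 120, σ(55) = 72, σ(56) = 120, σ(57) = 80, σ(58) = 90, σ(59) = 60, σ(60) = 168, σ(61) = 62, σ(62) = 96, σ(63) = 104, σ(64) = 127, σ(65) = 84, σ(66) = 144, σ(67) = 68, σ(68) = 126, σ(69) = 96, σ(70) = 144, σ(71) = 72, σ(72) = 195, σ(73) = 74, σ(74) = 114, σ(75) = 124, σ(76) = 140, σ(77) = 96, σ(78) = 168, σ(79) = 80, σ(80) = 186, σ(81) = 121, σ(82) = 126, σ(83) = 84, σ(84) = 224, σ(85) = 108, σ(86) = 132, σ(87) = 120, σ(88) = 180, σ(89) = 90, σ(90) = 234, σ(91) = 112, σ(92) = 168, σ(93) = 128, σ(94) = 144, σ(95) = 120, σ(96) = 252, σ(97) = 98, σ(98) = 171, σ(99) = 156, σ(100) = 217, σ(101) = 102, σ(102) = 216, σ(103) = 104, σ(104) = 210, σ(105) = 192, σ(106) = 162, σ(107) = 108, σ(108) = 280, σ(109) = 110, σ(110) = 216, σ(111) = 152, σ(112) = 248, σ(113) = 114, σ(114) = 240, σ(115) = 144, σ(116) = 210, σ(117) = 182, σ(118) = 180. Summing all 118 values: 11469. (Average order: Σ_{n ≤ x} σ(n) ~ (π²/12) x². For x = 118, (π²/12)·118² ≈ 11452.03.)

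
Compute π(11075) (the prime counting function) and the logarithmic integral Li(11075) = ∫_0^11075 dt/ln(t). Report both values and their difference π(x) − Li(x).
π(11075) = 1342;  Li(11075) ≈ 1362.20;  π(x) − Li(x) ≈ -20.20.

Direct count of primes ≤ 11075 gives π(11075) = 1342. Numerical evaluation of the logarithmic integral gives Li(11075) ≈ 1362.20. The difference π(x) − Li(x) ≈ -20.20 is typically negative for small/moderate x (Li(x) overestimates), though Littlewood's theorem shows this sign changes infinitely often.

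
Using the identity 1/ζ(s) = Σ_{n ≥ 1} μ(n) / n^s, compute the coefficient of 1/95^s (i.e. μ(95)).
μ(95) = 1

Factor n = 95 = 5 · 19. μ(n) = 0 if any exponent ≥ 2 (not squarefree); otherwise μ(n) = (−1)^{ω(n)} where ω(n) is the number of distinct prime factors. Applying: μ(95) = 1.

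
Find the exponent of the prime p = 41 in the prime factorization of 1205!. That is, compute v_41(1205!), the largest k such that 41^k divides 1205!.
v_41(1205!) = 29

Legendre's formula: v_p(n!) = Σ_{k ≥ 1} ⌊n / p^k⌋. For p = 41, n = 1205, the terms are:
  ⌊1205/41^1⌋ = ⌊1205/41⌋ = 29
(the next term ⌊1205/41^2⌋ = 0, terminating the sum). Summing: v_41(1205!) = 29 = 29.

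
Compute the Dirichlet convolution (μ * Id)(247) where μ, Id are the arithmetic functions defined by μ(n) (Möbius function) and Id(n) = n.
(μ * Id)(247) = 216

Divisors of 247: [1, 13, 19, 247]. For each d | 247:
  d = 1: μ(1) · Id(247/1) = 1 · 247 = 247
  d = 13: μ(13) · Id(247/13) = -1 · 19 = -19
  d = 19: μ(19) · Id(247/19) = -1 · 13 = -13
  d = 247: μ(247) · Id(247/247) = 1 · 1 = 1
Summing: (μ * Id)(247) = 247 + -19 + -13 + 1 = 216.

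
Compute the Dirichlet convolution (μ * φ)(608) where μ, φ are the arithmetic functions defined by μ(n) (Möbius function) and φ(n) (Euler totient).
(μ * φ)(608) = 136

Divisors of 608: [1, 2, 4, 8, 16, 19, 32, 38, 76, 152, 304, 608]. For each d | 608:
  d = 1: μ(1) · φ(608/1) = 1 · 288 = 288
  d = 2: μ(2) · φ(608/2) = -1 · 144 = -144
  d = 4: μ(4) · φ(608/4) = 0 · 72 = 0
  d = 8: μ(8) · φ(608/8) = 0 · 36 = 0
  d = 16: μ(16) · φ(608/16) = 0 · 18 = 0
  d = 19: μ(19) · φ(608/19) = -1 · 16 = -16
  d = 32: μ(32) · φ(608/32) = 0 · 18 = 0
  d = 38: μ(38) · φ(608/38) = 1 · 8 = 8
  d = 76: μ(76) · φ(608/76) = 0 · 4 = 0
  d = 152: μ(152) · φ(608/152) = 0 · 2 = 0
  d = 304: μ(304) · φ(608/304) = 0 · 1 = 0
  d = 608: μ(608) · φ(608/608) = 0 · 1 = 0
Summing: (μ * φ)(608) = 288 + -144 + 0 + 0 + 0 + -16 + 0 + 8 + 0 + 0 + 0 + 0 = 136.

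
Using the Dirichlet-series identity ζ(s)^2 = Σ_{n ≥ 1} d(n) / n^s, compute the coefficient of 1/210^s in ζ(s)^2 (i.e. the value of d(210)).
d(210) = 16

ζ(s)^2 = (Σ 1/m^s)(Σ 1/k^s). The coefficient of 1/n^s in the product is the number of ordered pairs (m, k) with mk = n, which equals d(n). For n = 210, divisors are [1, 2, 3, 5, 6, 7, 10, 14, 15, 21, 30, 35, 42, 70, 105, 210], so d(210) = 16.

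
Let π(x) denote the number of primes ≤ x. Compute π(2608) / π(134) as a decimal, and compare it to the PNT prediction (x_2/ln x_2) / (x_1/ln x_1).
π(2608)/π(134) = 378/32 ≈ 11.8125;  PNT prediction ≈ 12.1181.

π(134) = 32 and π(2608) = 378, so π(2608)/π(134) ≈ 11.8125. The PNT-predicted ratio is (2608/ln(2608)) / (134/ln(134)) ≈ 12.1181. The two agree to within a few percent, as expected.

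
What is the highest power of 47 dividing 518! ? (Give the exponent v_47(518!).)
v_47(518!) = 11

Legendre's formula: v_p(n!) = Σ_{k ≥ 1} ⌊n / p^k⌋. For p = 47, n = 518, the terms are:
  ⌊518/47^1⌋ = ⌊518/47⌋ = 11
(the next term ⌊518/47^2⌋ = 0, terminating the sum). Summing: v_47(518!) = 11 = 11.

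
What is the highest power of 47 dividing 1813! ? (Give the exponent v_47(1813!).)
v_47(1813!) = 38

Legendre's formula: v_p(n!) = Σ_{k ≥ 1} ⌊n / p^k⌋. For p = 47, n = 1813, the terms are:
  ⌊1813/47^1⌋ = ⌊1813/47⌋ = 38
(the next term ⌊1813/47^2⌋ = 0, terminating the sum). Summing: v_47(1813!) = 38 = 38.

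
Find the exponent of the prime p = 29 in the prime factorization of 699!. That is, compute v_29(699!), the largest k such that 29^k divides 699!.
v_29(699!) = 24

Legendre's formula: v_p(n!) = Σ_{k ≥ 1} ⌊n / p^k⌋. For p = 29, n = 699, the terms are:
  ⌊699/29^1⌋ = ⌊699/29⌋ = 24
(the next term ⌊699/29^2⌋ = 0, terminating the sum). Summing: v_29(699!) = 24 = 24.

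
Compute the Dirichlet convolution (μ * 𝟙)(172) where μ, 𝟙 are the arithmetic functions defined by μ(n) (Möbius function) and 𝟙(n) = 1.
(μ * 𝟙)(172) = 0

Divisors of 172: [1, 2, 4, 43, 86, 172]. For each d | 172:
  d = 1: μ(1) · 𝟙(172/1) = 1 · 1 = 1
  d = 2: μ(2) · 𝟙(172/2) = -1 · 1 = -1
  d = 4: μ(4) · 𝟙(172/4) = 0 · 1 = 0
  d = 43: μ(43) · 𝟙(172/43) = -1 · 1 = -1
  d = 86: μ(86) · 𝟙(172/86) = 1 · 1 = 1
  d = 172: μ(172) · 𝟙(172/172) = 0 · 1 = 0
Summing: (μ * 𝟙)(172) = 1 + -1 + 0 + -1 + 1 + 0 = 0.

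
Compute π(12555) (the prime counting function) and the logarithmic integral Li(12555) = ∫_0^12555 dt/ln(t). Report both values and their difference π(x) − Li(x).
π(12555) = 1500;  Li(12555) ≈ 1520.05;  π(x) − Li(x) ≈ -20.05.

Direct count of primes ≤ 12555 gives π(12555) = 1500. Numerical evaluation of the logarithmic integral gives Li(12555) ≈ 1520.05. The difference π(x) − Li(x) ≈ -20.05 is typically negative for small/moderate x (Li(x) overestimates), though Littlewood's theorem shows this sign changes infinitely often.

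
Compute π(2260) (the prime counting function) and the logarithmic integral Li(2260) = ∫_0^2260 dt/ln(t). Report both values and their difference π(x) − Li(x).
π(2260) = 335;  Li(2260) ≈ 348.74;  π(x) − Li(x) ≈ -13.74.

Direct count of primes ≤ 2260 gives π(2260) = 335. Numerical evaluation of the logarithmic integral gives Li(2260) ≈ 348.74. The difference π(x) − Li(x) ≈ -13.74 is typically negative for small/moderate x (Li(x) overestimates), though Littlewood's theorem shows this sign changes infinitely often.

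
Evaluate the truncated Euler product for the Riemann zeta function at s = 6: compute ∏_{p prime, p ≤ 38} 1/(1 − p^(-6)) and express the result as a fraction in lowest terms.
∏ = 2571922726855099316399649303649342571118604998275/2528078112959041874006989121312570427443559530496

The primes p ≤ 38 are [2, 3, 5, 7, 11, 13, 17, 19, 23, 29, 31, 37]. For each prime, (1 − 1/p^6)^(-1) = p^6 / (p^6 − 1). The product is (1 − 1/2^6)^(-1), (1 − 1/3^6)^(-1), (1 − 1/5^6)^(-1), (1 − 1/7^6)^(-1), (1 − 1/11^6)^(-1), (1 − 1/13^6)^(-1), (1 − 1/17^6)^(-1), (1 − 1/19^6)^(-1), (1 − 1/23^6)^(-1), (1 − 1/29^6)^(-1), (1 − 1/31^6)^(-1), (1 − 1/37^6)^(-1) = ∏ p^6 / (p^6 − 1) = 2571922726855099316399649303649342571118604998275/2528078112959041874006989121312570427443559530496.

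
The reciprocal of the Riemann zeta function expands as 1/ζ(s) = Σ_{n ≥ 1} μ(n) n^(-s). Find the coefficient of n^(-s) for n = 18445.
μ(18445) = 1

Factor n = 18445 = 5 · 7 · 17 · 31. μ(n) = 0 if any exponent ≥ 2 (not squarefree); otherwise μ(n) = (−1)^{ω(n)} where ω(n) is the number of distinct prime factors. Applying: μ(18445) = 1.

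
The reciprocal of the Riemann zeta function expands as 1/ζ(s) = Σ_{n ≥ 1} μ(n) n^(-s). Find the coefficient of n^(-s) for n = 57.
μ(57) = 1

Factor n = 57 = 3 · 19. μ(n) = 0 if any exponent ≥ 2 (not squarefree); otherwise μ(n) = (−1)^{ω(n)} where ω(n) is the number of distinct prime factors. Applying: μ(57) = 1.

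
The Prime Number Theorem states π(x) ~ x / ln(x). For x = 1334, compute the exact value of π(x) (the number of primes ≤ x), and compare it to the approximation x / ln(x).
π(1334) = 217;  x/ln(x) ≈ 185.38;  relative error ≈ 14.57%.

Directly count primes up to 1334: π(1334) = 217. The PNT approximation gives 1334/ln(1334) ≈ 1334/7.19594 ≈ 185.38. Relative error (π(x) − x/ln(x)) / π(x) ≈ 14.57%; the approximation is known to undercount slightly (Li(x) is a better estimate).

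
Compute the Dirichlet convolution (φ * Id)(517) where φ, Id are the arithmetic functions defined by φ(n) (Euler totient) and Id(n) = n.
(φ * Id)(517) = 1953

Divisors of 517: [1, 11, 47, 517]. For each d | 517:
  d = 1: φ(1) · Id(517/1) = 1 · 517 = 517
  d = 11: φ(11) · Id(517/11) = 10 · 47 = 470
  d = 47: φ(47) · Id(517/47) = 46 · 11 = 506
  d = 517: φ(517) · Id(517/517) = 460 · 1 = 460
Summing: (φ * Id)(517) = 517 + 470 + 506 + 460 = 1953.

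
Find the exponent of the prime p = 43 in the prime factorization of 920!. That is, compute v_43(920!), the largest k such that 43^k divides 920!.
v_43(920!) = 21

Legendre's formula: v_p(n!) = Σ_{k ≥ 1} ⌊n / p^k⌋. For p = 43, n = 920, the terms are:
  ⌊920/43^1⌋ = ⌊920/43⌋ = 21
(the next term ⌊920/43^2⌋ = 0, terminating the sum). Summing: v_43(920!) = 21 = 21.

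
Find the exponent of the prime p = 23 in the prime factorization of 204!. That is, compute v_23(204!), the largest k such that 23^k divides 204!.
v_23(204!) = 8

Legendre's formula: v_p(n!) = Σ_{k ≥ 1} ⌊n / p^k⌋. For p = 23, n = 204, the terms are:
  ⌊204/23^1⌋ = ⌊204/23⌋ = 8
(the next term ⌊204/23^2⌋ = 0, terminating the sum). Summing: v_23(204!) = 8 = 8.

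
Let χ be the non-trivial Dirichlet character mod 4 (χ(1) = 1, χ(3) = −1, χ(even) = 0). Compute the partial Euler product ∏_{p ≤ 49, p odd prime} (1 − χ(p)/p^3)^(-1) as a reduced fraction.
∏ = 5542372783760447569145696690995330585/5720007308274565543266215981884637184

The odd primes p ≤ 49 are [3, 5, 7, 11, 13, 17, 19, 23, 29, 31, 37, 41, 43, 47]. For each, χ(p) = 1 if p ≡ 1 mod 4, χ(p) = −1 if p ≡ 3 mod 4. Taking (1 − χ(p)/p^3)^(-1) = p^3/(p^3 − χ(p)): (1 − (-1)/3^3)^(-1) · (1 − (1)/5^3)^(-1) · (1 − (-1)/7^3)^(-1) · (1 − (-1)/11^3)^(-1) · (1 − (1)/13^3)^(-1) · (1 − (1)/17^3)^(-1) · (1 − (-1)/19^3)^(-1) · (1 − (-1)/23^3)^(-1) · (1 − (1)/29^3)^(-1) · (1 − (-1)/31^3)^(-1) · (1 − (1)/37^3)^(-1) · (1 − (1)/41^3)^(-1) · (1 − (-1)/43^3)^(-1) · (1 − (-1)/47^3)^(-1) = 5542372783760447569145696690995330585/5720007308274565543266215981884637184.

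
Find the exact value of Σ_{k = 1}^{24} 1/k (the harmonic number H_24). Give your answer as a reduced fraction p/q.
H_24 = 1347822955/356948592

Direct summation: H_24 = 1 + 1/2 + ... + 1/24. The least common denominator is lcm(1, ..., 24) = 5354228880; over this denominator the numerator is 5354228880 + 2677114440 + 1784742960 + 1338557220 + 1070845776 + 892371480 + 764889840 + 669278610 + 594914320 + 535422888 + 486748080 + 446185740 + 411863760 + 382444920 + 356948592 + 334639305 + 314954640 + 297457160 + 281801520 + 267711444 + 254963280 + 243374040 + 232792560 + 223092870 = 20217344325, so H_24 = 20217344325/5354228880; reducing by gcd(20217344325, 5354228880) = 15 gives 1347822955/356948592 ≈ 3.77596. (The PNT-adjacent estimate ln(24) + γ ≈ 3.75527 matches within O(1/n).)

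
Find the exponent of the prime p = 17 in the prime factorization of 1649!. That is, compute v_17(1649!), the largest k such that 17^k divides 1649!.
v_17(1649!) = 102

Legendre's formula: v_p(n!) = Σ_{k ≥ 1} ⌊n / p^k⌋. For p = 17, n = 1649, the terms are:
  ⌊1649/17^1⌋ = ⌊1649/17⌋ = 97
  ⌊1649/17^2⌋ = ⌊1649/289⌋ = 5
(the next term ⌊1649/17^3⌋ = 0, terminating the sum). Summing: v_17(1649!) = 97 + 5 = 102.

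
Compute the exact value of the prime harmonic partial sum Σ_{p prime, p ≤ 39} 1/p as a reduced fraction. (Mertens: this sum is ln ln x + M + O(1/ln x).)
Σ 1/p = 11819186711467/7420738134810

π(39) = 12, so the primes ≤ 39 are [2, 3, 5, 7, 11, 13, 17, 19, 23, 29, 31, 37]. Summing 1/p over these primes: 11819186711467/7420738134810 ≈ 1.5927. Mertens estimate ln ln(39) + 0.2615 ≈ 1.5599.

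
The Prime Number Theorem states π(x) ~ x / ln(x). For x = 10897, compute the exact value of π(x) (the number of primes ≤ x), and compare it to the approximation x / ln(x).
π(10897) = 1325;  x/ln(x) ≈ 1172.19;  relative error ≈ 11.53%.

Directly count primes up to 10897: π(10897) = 1325. The PNT approximation gives 10897/ln(10897) ≈ 10897/9.29624 ≈ 1172.19. Relative error (π(x) − x/ln(x)) / π(x) ≈ 11.53%; the approximation is known to undercount slightly (Li(x) is a better estimate).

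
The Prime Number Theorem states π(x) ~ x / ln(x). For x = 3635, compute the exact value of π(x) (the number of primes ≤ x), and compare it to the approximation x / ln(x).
π(3635) = 508;  x/ln(x) ≈ 443.38;  relative error ≈ 12.72%.

Directly count primes up to 3635: π(3635) = 508. The PNT approximation gives 3635/ln(3635) ≈ 3635/8.19836 ≈ 443.38. Relative error (π(x) − x/ln(x)) / π(x) ≈ 12.72%; the approximation is known to undercount slightly (Li(x) is a better estimate).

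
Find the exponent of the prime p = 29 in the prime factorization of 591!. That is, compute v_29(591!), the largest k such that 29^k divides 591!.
v_29(591!) = 20

Legendre's formula: v_p(n!) = Σ_{k ≥ 1} ⌊n / p^k⌋. For p = 29, n = 591, the terms are:
  ⌊591/29^1⌋ = ⌊591/29⌋ = 20
(the next term ⌊591/29^2⌋ = 0, terminating the sum). Summing: v_29(591!) = 20 = 20.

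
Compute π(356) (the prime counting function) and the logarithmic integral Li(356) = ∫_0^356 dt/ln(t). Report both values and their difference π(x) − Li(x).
π(356) = 71;  Li(356) ≈ 78.00;  π(x) − Li(x) ≈ -7.00.

Direct count of primes ≤ 356 gives π(356) = 71. Numerical evaluation of the logarithmic integral gives Li(356) ≈ 78.00. The difference π(x) − Li(x) ≈ -7.00 is typically negative for small/moderate x (Li(x) overestimates), though Littlewood's theorem shows this sign changes infinitely often.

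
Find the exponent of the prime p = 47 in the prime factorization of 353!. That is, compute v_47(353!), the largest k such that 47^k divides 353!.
v_47(353!) = 7

Legendre's formula: v_p(n!) = Σ_{k ≥ 1} ⌊n / p^k⌋. For p = 47, n = 353, the terms are:
  ⌊353/47^1⌋ = ⌊353/47⌋ = 7
(the next term ⌊353/47^2⌋ = 0, terminating the sum). Summing: v_47(353!) = 7 = 7.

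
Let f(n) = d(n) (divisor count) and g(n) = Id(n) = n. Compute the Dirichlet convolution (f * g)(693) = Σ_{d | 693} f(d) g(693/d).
(d * Id)(693) = 2106

Divisors of 693: [1, 3, 7, 9, 11, 21, 33, 63, 77, 99, 231, 693]. For each d | 693:
  d = 1: d(1) · Id(693/1) = 1 · 693 = 693
  d = 3: d(3) · Id(693/3) = 2 · 231 = 462
  d = 7: d(7) · Id(693/7) = 2 · 99 = 198
  d = 9: d(9) · Id(693/9) = 3 · 77 = 231
  d = 11: d(11) · Id(693/11) = 2 · 63 = 126
  d = 21: d(21) · Id(693/21) = 4 · 33 = 132
  d = 33: d(33) · Id(693/33) = 4 · 21 = 84
  d = 63: d(63) · Id(693/63) = 6 · 11 = 66
  d = 77: d(77) · Id(693/77) = 4 · 9 = 36
  d = 99: d(99) · Id(693/99) = 6 · 7 = 42
  d = 231: d(231) · Id(693/231) = 8 · 3 = 24
  d = 693: d(693) · Id(693/693) = 12 · 1 = 12
Summing: (d * Id)(693) = 693 + 462 + 198 + 231 + 126 + 132 + 84 + 66 + 36 + 42 + 24 + 12 = 2106.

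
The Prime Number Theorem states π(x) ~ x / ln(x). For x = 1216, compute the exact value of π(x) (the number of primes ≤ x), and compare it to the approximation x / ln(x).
π(1216) = 198;  x/ln(x) ≈ 171.19;  relative error ≈ 13.54%.

Directly count primes up to 1216: π(1216) = 198. The PNT approximation gives 1216/ln(1216) ≈ 1216/7.10332 ≈ 171.19. Relative error (π(x) − x/ln(x)) / π(x) ≈ 13.54%; the approximation is known to undercount slightly (Li(x) is a better estimate).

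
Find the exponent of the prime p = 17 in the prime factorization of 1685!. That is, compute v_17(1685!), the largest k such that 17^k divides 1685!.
v_17(1685!) = 104

Legendre's formula: v_p(n!) = Σ_{k ≥ 1} ⌊n / p^k⌋. For p = 17, n = 1685, the terms are:
  ⌊1685/17^1⌋ = ⌊1685/17⌋ = 99
  ⌊1685/17^2⌋ = ⌊1685/289⌋ = 5
(the next term ⌊1685/17^3⌋ = 0, terminating the sum). Summing: v_17(1685!) = 99 + 5 = 104.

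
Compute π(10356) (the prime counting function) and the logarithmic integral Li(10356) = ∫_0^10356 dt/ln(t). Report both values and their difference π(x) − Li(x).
π(10356) = 1270;  Li(10356) ≈ 1284.72;  π(x) − Li(x) ≈ -14.72.

Direct count of primes ≤ 10356 gives π(10356) = 1270. Numerical evaluation of the logarithmic integral gives Li(10356) ≈ 1284.72. The difference π(x) − Li(x) ≈ -14.72 is typically negative for small/moderate x (Li(x) overestimates), though Littlewood's theorem shows this sign changes infinitely often.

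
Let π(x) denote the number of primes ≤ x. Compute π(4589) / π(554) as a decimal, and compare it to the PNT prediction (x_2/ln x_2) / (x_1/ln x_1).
π(4589)/π(554) = 620/101 ≈ 6.1386;  PNT prediction ≈ 6.2063.

π(554) = 101 and π(4589) = 620, so π(4589)/π(554) ≈ 6.1386. The PNT-predicted ratio is (4589/ln(4589)) / (554/ln(554)) ≈ 6.2063. The two agree to within a few percent, as expected.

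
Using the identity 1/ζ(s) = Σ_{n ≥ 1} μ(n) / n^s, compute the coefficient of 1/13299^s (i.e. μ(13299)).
μ(13299) = 1

Factor n = 13299 = 3 · 11 · 13 · 31. μ(n) = 0 if any exponent ≥ 2 (not squarefree); otherwise μ(n) = (−1)^{ω(n)} where ω(n) is the number of distinct prime factors. Applying: μ(13299) = 1.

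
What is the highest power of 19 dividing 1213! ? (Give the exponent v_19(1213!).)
v_19(1213!) = 66

Legendre's formula: v_p(n!) = Σ_{k ≥ 1} ⌊n / p^k⌋. For p = 19, n = 1213, the terms are:
  ⌊1213/19^1⌋ = ⌊1213/19⌋ = 63
  ⌊1213/19^2⌋ = ⌊1213/361⌋ = 3
(the next term ⌊1213/19^3⌋ = 0, terminating the sum). Summing: v_19(1213!) = 63 + 3 = 66.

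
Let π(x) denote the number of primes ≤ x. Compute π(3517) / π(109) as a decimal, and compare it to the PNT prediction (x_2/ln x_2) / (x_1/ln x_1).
π(3517)/π(109) = 491/29 ≈ 16.9310;  PNT prediction ≈ 18.5382.

π(109) = 29 and π(3517) = 491, so π(3517)/π(109) ≈ 16.9310. The PNT-predicted ratio is (3517/ln(3517)) / (109/ln(109)) ≈ 18.5382. The two agree to within a few percent, as expected.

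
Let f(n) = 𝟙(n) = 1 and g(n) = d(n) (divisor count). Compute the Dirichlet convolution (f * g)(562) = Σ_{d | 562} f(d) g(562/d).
(𝟙 * d)(562) = 9

Divisors of 562: [1, 2, 281, 562]. For each d | 562:
  d = 1: 𝟙(1) · d(562/1) = 1 · 4 = 4
  d = 2: 𝟙(2) · d(562/2) = 1 · 2 = 2
  d = 281: 𝟙(281) · d(562/281) = 1 · 2 = 2
  d = 562: 𝟙(562) · d(562/562) = 1 · 1 = 1
Summing: (𝟙 * d)(562) = 4 + 2 + 2 + 1 = 9.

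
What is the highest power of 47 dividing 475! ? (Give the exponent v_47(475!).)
v_47(475!) = 10

Legendre's formula: v_p(n!) = Σ_{k ≥ 1} ⌊n / p^k⌋. For p = 47, n = 475, the terms are:
  ⌊475/47^1⌋ = ⌊475/47⌋ = 10
(the next term ⌊475/47^2⌋ = 0, terminating the sum). Summing: v_47(475!) = 10 = 10.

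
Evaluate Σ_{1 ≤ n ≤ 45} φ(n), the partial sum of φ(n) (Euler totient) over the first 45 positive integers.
Σ_{n ≤ 45} φ(n) = 628

Compute φ(n) for each 1 ≤ n ≤ 45: φ(1) = 1, φ(2) = 1, φ(3) = 2, φ(4) = 2, φ(5) = 4, φ(6) = 2, φ(7) = 6, φ(8) = 4, φ(9) = 6, φ(10) = 4, φ(11) = 10, φ(12) = 4, φ(13) = 12, φ(14) = 6, φ(15) = 8, φ(16) = 8, φ(17) = 16, φ(18) = 6, φ(19) = 18, φ(20) = 8, φ(21) = 12, φ(22) = 10, φ(23) = 22, φ(24) = 8, φ(25) = 20, φ(26) = 12, φ(27) = 18, φ(28) = 12, φ(29) = 28, φ(30) = 8, φ(31) = 30, φ(32) = 16, φ(33) = 20, φ(34) = 16, φ(35) = 24, φ(36) = 12, φ(37) = 36, φ(38) = 18, φ(39) = 24, φ(40) = 16, φ(41) = 40, φ(42) = 12, φ(43) = 42, φ(44) = 20, φ(45) = 24. Summing all 45 values: 628. (Average order: Σ_{n ≤ x} φ(n) ~ (3/π²) x². For x = 45, (3/π²)·45² ≈ 615.53.)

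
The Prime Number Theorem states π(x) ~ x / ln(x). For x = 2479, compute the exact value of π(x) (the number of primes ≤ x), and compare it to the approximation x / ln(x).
π(2479) = 367;  x/ln(x) ≈ 317.19;  relative error ≈ 13.57%.

Directly count primes up to 2479: π(2479) = 367. The PNT approximation gives 2479/ln(2479) ≈ 2479/7.81561 ≈ 317.19. Relative error (π(x) − x/ln(x)) / π(x) ≈ 13.57%; the approximation is known to undercount slightly (Li(x) is a better estimate).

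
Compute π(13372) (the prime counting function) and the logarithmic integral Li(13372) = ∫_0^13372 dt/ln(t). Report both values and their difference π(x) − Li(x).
π(13372) = 1586;  Li(13372) ≈ 1606.32;  π(x) − Li(x) ≈ -20.32.

Direct count of primes ≤ 13372 gives π(13372) = 1586. Numerical evaluation of the logarithmic integral gives Li(13372) ≈ 1606.32. The difference π(x) − Li(x) ≈ -20.32 is typically negative for small/moderate x (Li(x) overestimates), though Littlewood's theorem shows this sign changes infinitely often.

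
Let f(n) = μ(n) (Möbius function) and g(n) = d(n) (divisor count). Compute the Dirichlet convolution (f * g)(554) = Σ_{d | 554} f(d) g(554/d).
(μ * d)(554) = 1

Divisors of 554: [1, 2, 277, 554]. For each d | 554:
  d = 1: μ(1) · d(554/1) = 1 · 4 = 4
  d = 2: μ(2) · d(554/2) = -1 · 2 = -2
  d = 277: μ(277) · d(554/277) = -1 · 2 = -2
  d = 554: μ(554) · d(554/554) = 1 · 1 = 1
Summing: (μ * d)(554) = 4 + -2 + -2 + 1 = 1.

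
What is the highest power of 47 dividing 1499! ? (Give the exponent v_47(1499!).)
v_47(1499!) = 31

Legendre's formula: v_p(n!) = Σ_{k ≥ 1} ⌊n / p^k⌋. For p = 47, n = 1499, the terms are:
  ⌊1499/47^1⌋ = ⌊1499/47⌋ = 31
(the next term ⌊1499/47^2⌋ = 0, terminating the sum). Summing: v_47(1499!) = 31 = 31.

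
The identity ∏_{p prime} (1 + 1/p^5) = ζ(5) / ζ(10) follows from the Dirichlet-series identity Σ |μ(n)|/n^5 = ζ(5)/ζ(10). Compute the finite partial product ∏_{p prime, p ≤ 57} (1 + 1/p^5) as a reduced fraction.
∏ = 32347597211284988160480267437380591091977322089812731895007080802055947812864/31226639806314720763085693561071542877365250131832357293968847568717289128655

The primes p ≤ 57 are [2, 3, 5, 7, 11, 13, 17, 19, 23, 29, 31, 37, 41, 43, 47, 53]. For each, (1 + 1/p^5) = (p^5 + 1)/p^5. Multiplying these fractions over p ∈ [2, 3, 5, 7, 11, 13, 17, 19, 23, 29, 31, 37, 41, 43, 47, 53] gives 32347597211284988160480267437380591091977322089812731895007080802055947812864/31226639806314720763085693561071542877365250131832357293968847568717289128655. (In the limit P → ∞ this tends to ζ(5)/ζ(10).)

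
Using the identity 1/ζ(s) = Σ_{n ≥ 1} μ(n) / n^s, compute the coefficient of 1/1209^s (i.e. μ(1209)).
μ(1209) = -1

Factor n = 1209 = 3 · 13 · 31. μ(n) = 0 if any exponent ≥ 2 (not squarefree); otherwise μ(n) = (−1)^{ω(n)} where ω(n) is the number of distinct prime factors. Applying: μ(1209) = -1.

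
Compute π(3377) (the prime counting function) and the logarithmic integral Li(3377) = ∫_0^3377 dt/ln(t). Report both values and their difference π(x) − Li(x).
π(3377) = 476;  Li(3377) ≈ 489.50;  π(x) − Li(x) ≈ -13.50.

Direct count of primes ≤ 3377 gives π(3377) = 476. Numerical evaluation of the logarithmic integral gives Li(3377) ≈ 489.50. The difference π(x) − Li(x) ≈ -13.50 is typically negative for small/moderate x (Li(x) overestimates), though Littlewood's theorem shows this sign changes infinitely often.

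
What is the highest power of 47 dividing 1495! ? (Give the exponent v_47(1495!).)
v_47(1495!) = 31

Legendre's formula: v_p(n!) = Σ_{k ≥ 1} ⌊n / p^k⌋. For p = 47, n = 1495, the terms are:
  ⌊1495/47^1⌋ = ⌊1495/47⌋ = 31
(the next term ⌊1495/47^2⌋ = 0, terminating the sum). Summing: v_47(1495!) = 31 = 31.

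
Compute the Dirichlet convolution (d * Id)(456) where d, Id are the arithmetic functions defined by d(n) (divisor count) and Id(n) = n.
(d * Id)(456) = 2730

Divisors of 456: [1, 2, 3, 4, 6, 8, 12, 19, 24, 38, 57, 76, 114, 152, 228, 456]. For each d | 456:
  d = 1: d(1) · Id(456/1) = 1 · 456 = 456
  d = 2: d(2) · Id(456/2) = 2 · 228 = 456
  d = 3: d(3) · Id(456/3) = 2 · 152 = 304
  d = 4: d(4) · Id(456/4) = 3 · 114 = 342
  d = 6: d(6) · Id(456/6) = 4 · 76 = 304
  d = 8: d(8) · Id(456/8) = 4 · 57 = 228
  d = 12: d(12) · Id(456/12) = 6 · 38 = 228
  d = 19: d(19) · Id(456/19) = 2 · 24 = 48
  d = 24: d(24) · Id(456/24) = 8 · 19 = 152
  d = 38: d(38) · Id(456/38) = 4 · 12 = 48
  d = 57: d(57) · Id(456/57) = 4 · 8 = 32
  d = 76: d(76) · Id(456/76) = 6 · 6 = 36
  d = 114: d(114) · Id(456/114) = 8 · 4 = 32
  d = 152: d(152) · Id(456/152) = 8 · 3 = 24
  d = 228: d(228) · Id(456/228) = 12 · 2 = 24
  d = 456: d(456) · Id(456/456) = 16 · 1 = 16
Summing: (d * Id)(456) = 456 + 456 + 304 + 342 + 304 + 228 + 228 + 48 + 152 + 48 + 32 + 36 + 32 + 24 + 24 + 16 = 2730.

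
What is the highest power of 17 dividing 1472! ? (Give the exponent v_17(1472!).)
v_17(1472!) = 91

Legendre's formula: v_p(n!) = Σ_{k ≥ 1} ⌊n / p^k⌋. For p = 17, n = 1472, the terms are:
  ⌊1472/17^1⌋ = ⌊1472/17⌋ = 86
  ⌊1472/17^2⌋ = ⌊1472/289⌋ = 5
(the next term ⌊1472/17^3⌋ = 0, terminating the sum). Summing: v_17(1472!) = 86 + 5 = 91.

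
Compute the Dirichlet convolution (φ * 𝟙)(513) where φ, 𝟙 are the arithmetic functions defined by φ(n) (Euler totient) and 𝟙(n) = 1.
(φ * 𝟙)(513) = 513

Divisors of 513: [1, 3, 9, 19, 27, 57, 171, 513]. For each d | 513:
  d = 1: φ(1) · 𝟙(513/1) = 1 · 1 = 1
  d = 3: φ(3) · 𝟙(513/3) = 2 · 1 = 2
  d = 9: φ(9) · 𝟙(513/9) = 6 · 1 = 6
  d = 19: φ(19) · 𝟙(513/19) = 18 · 1 = 18
  d = 27: φ(27) · 𝟙(513/27) = 18 · 1 = 18
  d = 57: φ(57) · 𝟙(513/57) = 36 · 1 = 36
  d = 171: φ(171) · 𝟙(513/171) = 108 · 1 = 108
  d = 513: φ(513) · 𝟙(513/513) = 324 · 1 = 324
Summing: (φ * 𝟙)(513) = 1 + 2 + 6 + 18 + 18 + 36 + 108 + 324 = 513.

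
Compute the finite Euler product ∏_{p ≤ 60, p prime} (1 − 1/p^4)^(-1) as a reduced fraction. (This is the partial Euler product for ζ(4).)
∏ = 313771926178857385645450905033468281439563920601420761/289906031739275464495518328120881551769600000000000000

The primes p ≤ 60 are [2, 3, 5, 7, 11, 13, 17, 19, 23, 29, 31, 37, 41, 43, 47, 53, 59]. For each prime, (1 − 1/p^4)^(-1) = p^4 / (p^4 − 1). The product is (1 − 1/2^4)^(-1), (1 − 1/3^4)^(-1), (1 − 1/5^4)^(-1), (1 − 1/7^4)^(-1), (1 − 1/11^4)^(-1), (1 − 1/13^4)^(-1), (1 − 1/17^4)^(-1), (1 − 1/19^4)^(-1), (1 − 1/23^4)^(-1), (1 − 1/29^4)^(-1), (1 − 1/31^4)^(-1), (1 − 1/37^4)^(-1), (1 − 1/41^4)^(-1), (1 − 1/43^4)^(-1), (1 − 1/47^4)^(-1), (1 − 1/53^4)^(-1), (1 − 1/59^4)^(-1) = ∏ p^4 / (p^4 − 1) = 313771926178857385645450905033468281439563920601420761/289906031739275464495518328120881551769600000000000000.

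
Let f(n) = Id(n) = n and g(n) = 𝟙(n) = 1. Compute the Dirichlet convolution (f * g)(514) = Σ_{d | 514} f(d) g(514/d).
(Id * 𝟙)(514) = 774

Divisors of 514: [1, 2, 257, 514]. For each d | 514:
  d = 1: Id(1) · 𝟙(514/1) = 1 · 1 = 1
  d = 2: Id(2) · 𝟙(514/2) = 2 · 1 = 2
  d = 257: Id(257) · 𝟙(514/257) = 257 · 1 = 257
  d = 514: Id(514) · 𝟙(514/514) = 514 · 1 = 514
Summing: (Id * 𝟙)(514) = 1 + 2 + 257 + 514 = 774.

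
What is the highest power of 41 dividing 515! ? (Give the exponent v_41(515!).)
v_41(515!) = 12

Legendre's formula: v_p(n!) = Σ_{k ≥ 1} ⌊n / p^k⌋. For p = 41, n = 515, the terms are:
  ⌊515/41^1⌋ = ⌊515/41⌋ = 12
(the next term ⌊515/41^2⌋ = 0, terminating the sum). Summing: v_41(515!) = 12 = 12.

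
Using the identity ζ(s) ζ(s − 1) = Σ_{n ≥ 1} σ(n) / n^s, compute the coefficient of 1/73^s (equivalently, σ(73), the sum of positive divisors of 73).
σ(73) = 74

In the product (Σ m^0/m^s)(Σ k / k^s) = Σ (Σ_{d | n} d) / n^s, the coefficient of 1/n^s is σ(n) = Σ_{d | n} d. For n = 73, divisors are [1, 73]; summing: σ(73) = 74.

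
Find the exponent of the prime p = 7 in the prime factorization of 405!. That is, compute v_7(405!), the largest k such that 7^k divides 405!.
v_7(405!) = 66

Legendre's formula: v_p(n!) = Σ_{k ≥ 1} ⌊n / p^k⌋. For p = 7, n = 405, the terms are:
  ⌊405/7^1⌋ = ⌊405/7⌋ = 57
  ⌊405/7^2⌋ = ⌊405/49⌋ = 8
  ⌊405/7^3⌋ = ⌊405/343⌋ = 1
(the next term ⌊405/7^4⌋ = 0, terminating the sum). Summing: v_7(405!) = 57 + 8 + 1 = 66.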